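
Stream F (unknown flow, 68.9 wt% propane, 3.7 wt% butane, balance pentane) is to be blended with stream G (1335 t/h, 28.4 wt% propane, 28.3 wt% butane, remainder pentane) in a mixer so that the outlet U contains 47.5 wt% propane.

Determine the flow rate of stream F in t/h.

Let F be the unknown flow. Total out = 1335 + F.
propane balance: 379.14 + 0.689·F = 0.475·(1335 + F)
(0.689 − 0.475)·F = 0.475×1335 − 379.14 = 254.99
F = 254.99 / 0.214 = 1191.5 t/h

1192 t/h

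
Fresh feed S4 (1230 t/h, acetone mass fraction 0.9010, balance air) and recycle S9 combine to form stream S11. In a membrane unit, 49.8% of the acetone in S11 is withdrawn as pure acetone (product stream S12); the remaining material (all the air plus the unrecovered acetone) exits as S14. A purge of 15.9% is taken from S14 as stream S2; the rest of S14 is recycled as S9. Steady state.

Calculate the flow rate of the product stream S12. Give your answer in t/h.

955.1 t/h

acetone in S11: m_A = 1230×0.901 + (1−0.159)·(1−0.498)·m_A, so m_A = 1108.2/0.5778 = 1918 t/h.
Product S12 = 0.498×1918 = 955.14 t/h.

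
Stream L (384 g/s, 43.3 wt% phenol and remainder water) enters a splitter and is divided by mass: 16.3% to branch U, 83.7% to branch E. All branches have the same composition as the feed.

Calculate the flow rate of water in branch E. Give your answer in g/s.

Branch E total = 0.837×384 = 321.41 g/s.
water in E = 0.567×321.41 = 182.24 g/s.

182.2 g/s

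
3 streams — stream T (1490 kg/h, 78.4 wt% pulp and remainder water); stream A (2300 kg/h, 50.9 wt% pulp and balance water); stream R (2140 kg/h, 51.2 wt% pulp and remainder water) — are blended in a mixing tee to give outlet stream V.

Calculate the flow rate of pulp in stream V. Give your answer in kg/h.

3435 kg/h

pulp out = pulp in = 1490×0.784 + 2300×0.509 + 2140×0.512 = 3434.5 kg/h.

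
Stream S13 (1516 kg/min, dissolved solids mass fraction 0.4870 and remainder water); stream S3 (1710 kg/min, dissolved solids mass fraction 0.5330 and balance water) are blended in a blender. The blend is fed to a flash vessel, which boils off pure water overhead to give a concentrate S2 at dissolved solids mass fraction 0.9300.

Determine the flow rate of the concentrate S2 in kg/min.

dissolved solids entering = 1516×0.487 + 1710×0.533 = 1649.7 kg/min.
All dissolved solids reports to S2, so S2 = 1649.7/0.930 = 1773.9 kg/min.

1774 kg/min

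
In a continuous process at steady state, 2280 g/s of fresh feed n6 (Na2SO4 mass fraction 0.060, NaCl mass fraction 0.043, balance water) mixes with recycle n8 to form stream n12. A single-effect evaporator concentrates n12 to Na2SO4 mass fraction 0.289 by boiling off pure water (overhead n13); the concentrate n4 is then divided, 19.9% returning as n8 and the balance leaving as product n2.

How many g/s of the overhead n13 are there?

Overall Na2SO4 balance (none leaves overhead): Na2SO4 in fresh feed = Na2SO4 in product, i.e. 2280×0.060 = (1−0.199)·n4·0.289.
n4 = 136.8/(0.289×0.801) = 590.96 g/s.
Recycle n8 = 0.199×590.96 = 117.6 g/s.
Combined feed n12 = 2280 + 117.6 = 2397.6 g/s.
Overhead n13 = n12 − n4 = 2397.6 − 590.96 = 1806.6 g/s.

1807 g/s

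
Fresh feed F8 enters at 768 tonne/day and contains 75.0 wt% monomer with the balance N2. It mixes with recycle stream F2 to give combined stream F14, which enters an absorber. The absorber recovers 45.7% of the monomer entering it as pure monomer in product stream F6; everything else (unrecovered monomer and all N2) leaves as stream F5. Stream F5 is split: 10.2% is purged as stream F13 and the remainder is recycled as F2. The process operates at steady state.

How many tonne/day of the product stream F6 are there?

monomer in F14: m_A = 768×0.750 + (1−0.102)·(1−0.457)·m_A, so m_A = 576/0.5124 = 1124.2 tonne/day.
Product F6 = 0.457×1124.2 = 513.74 tonne/day.

513.7 tonne/day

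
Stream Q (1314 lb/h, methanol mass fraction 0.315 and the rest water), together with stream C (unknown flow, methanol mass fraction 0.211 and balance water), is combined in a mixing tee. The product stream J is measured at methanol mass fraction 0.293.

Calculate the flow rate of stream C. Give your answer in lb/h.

Let C be the unknown flow. Total out = 1314 + C.
methanol balance: 413.91 + 0.211·C = 0.293·(1314 + C)
(0.211 − 0.293)·C = 0.293×1314 − 413.91 = -28.908
C = -28.908 / -0.082 = 352.54 lb/h

352.5 lb/h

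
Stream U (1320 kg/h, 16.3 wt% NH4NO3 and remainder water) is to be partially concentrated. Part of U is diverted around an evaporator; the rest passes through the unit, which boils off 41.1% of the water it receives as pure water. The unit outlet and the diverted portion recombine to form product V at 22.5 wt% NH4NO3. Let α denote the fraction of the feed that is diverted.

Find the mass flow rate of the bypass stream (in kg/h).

All 1320×0.163 = 215.16 kg/h of NH4NO3 reaches V, so V = 215.16/0.225 = 956.27 kg/h and vapour = 363.73 kg/h.
The evaporator receives (1−α)·1320 of feed at 0.837 water and removes 0.411 of that water:
0.411×0.837×(1−α)×1320 = 363.73
(1−α) = 363.73/454.09 = 0.8010;  α = 0.1990.
Bypass flow = 0.1990×1320 = 262.66 kg/h.

262.7 kg/h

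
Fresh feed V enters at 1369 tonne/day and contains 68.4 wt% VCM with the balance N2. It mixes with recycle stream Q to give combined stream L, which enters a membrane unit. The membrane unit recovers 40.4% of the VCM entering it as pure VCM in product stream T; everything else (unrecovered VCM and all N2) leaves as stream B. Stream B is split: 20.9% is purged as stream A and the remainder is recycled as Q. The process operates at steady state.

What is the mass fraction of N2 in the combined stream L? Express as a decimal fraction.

0.539

N2 enters only via V and leaves only via the purge: 1369×0.316 = 0.209×(N2 in B), and the membrane unit passes all N2, so N2 in L = N2 in B = 2069.9 tonne/day.
VCM in L: m_A = 1369×0.684 + (1−0.209)·(1−0.404)·m_A, so m_A = 936.4/0.5286 = 1771.6 tonne/day.
L = 1771.6 + 2069.9 = 3841.5 tonne/day.
N2 fraction in L = 2069.9/3841.5 = 0.539.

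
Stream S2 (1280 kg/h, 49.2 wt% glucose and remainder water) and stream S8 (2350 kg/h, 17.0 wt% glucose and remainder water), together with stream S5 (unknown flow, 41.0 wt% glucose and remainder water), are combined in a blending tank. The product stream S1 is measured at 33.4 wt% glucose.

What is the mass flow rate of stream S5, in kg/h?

2410 kg/h

Let S5 be the unknown flow. Total out = 3630 + S5.
glucose balance: 1029.3 + 0.410·S5 = 0.334·(3630 + S5)
(0.410 − 0.334)·S5 = 0.334×3630 − 1029.3 = 183.16
S5 = 183.16 / 0.076 = 2410 kg/h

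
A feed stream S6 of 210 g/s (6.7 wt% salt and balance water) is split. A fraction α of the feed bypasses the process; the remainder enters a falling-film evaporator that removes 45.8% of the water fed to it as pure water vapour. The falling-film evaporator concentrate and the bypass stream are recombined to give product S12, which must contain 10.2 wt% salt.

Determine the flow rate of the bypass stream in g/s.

All 210×0.067 = 14.07 g/s of salt reaches S12, so S12 = 14.07/0.102 = 137.94 g/s and vapour = 72.059 g/s.
The evaporator receives (1−α)·210 of feed at 0.933 water and removes 0.458 of that water:
0.458×0.933×(1−α)×210 = 72.059
(1−α) = 72.059/89.736 = 0.8030;  α = 0.1970.
Bypass flow = 0.1970×210 = 41.368 g/s.

41.37 g/s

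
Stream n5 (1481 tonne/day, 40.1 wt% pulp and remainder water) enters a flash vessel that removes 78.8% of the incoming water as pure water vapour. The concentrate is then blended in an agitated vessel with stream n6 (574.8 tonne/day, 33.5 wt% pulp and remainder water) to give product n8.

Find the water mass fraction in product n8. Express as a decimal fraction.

Vapour removed = 0.788×0.599×1481 = 699.05 tonne/day; concentrate = 781.95 tonne/day.
water reaching the mixer = 188.07 (from concentrate) + 574.8×0.665 = 570.31 tonne/day.
Product flow = 781.95 + 574.8 = 1356.8 tonne/day; water fraction = 0.420.

0.420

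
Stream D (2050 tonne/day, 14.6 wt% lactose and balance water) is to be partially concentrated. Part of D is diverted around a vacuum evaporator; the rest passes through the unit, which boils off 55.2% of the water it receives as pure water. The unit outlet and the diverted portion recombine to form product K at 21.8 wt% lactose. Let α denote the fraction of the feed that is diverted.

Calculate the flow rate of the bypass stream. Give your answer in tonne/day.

613.7 tonne/day

All 2050×0.146 = 299.3 tonne/day of lactose reaches K, so K = 299.3/0.218 = 1372.9 tonne/day and vapour = 677.06 tonne/day.
The evaporator receives (1−α)·2050 of feed at 0.854 water and removes 0.552 of that water:
0.552×0.854×(1−α)×2050 = 677.06
(1−α) = 677.06/966.39 = 0.7006;  α = 0.2994.
Bypass flow = 0.2994×2050 = 613.74 tonne/day.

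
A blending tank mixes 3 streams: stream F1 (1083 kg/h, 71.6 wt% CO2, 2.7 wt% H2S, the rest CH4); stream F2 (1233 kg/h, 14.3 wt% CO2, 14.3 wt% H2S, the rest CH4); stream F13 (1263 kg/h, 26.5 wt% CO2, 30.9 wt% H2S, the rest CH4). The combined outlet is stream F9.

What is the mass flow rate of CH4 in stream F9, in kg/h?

1697 kg/h

CH4 out = CH4 in = 1083×0.257 + 1233×0.714 + 1263×0.426 = 1696.7 kg/h.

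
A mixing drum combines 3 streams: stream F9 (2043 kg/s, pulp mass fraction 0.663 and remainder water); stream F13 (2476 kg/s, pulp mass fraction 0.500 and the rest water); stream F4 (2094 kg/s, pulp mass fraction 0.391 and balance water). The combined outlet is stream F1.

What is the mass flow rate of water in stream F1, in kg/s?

water out = water in = 2043×0.337 + 2476×0.500 + 2094×0.609 = 3201.7 kg/s.

3202 kg/s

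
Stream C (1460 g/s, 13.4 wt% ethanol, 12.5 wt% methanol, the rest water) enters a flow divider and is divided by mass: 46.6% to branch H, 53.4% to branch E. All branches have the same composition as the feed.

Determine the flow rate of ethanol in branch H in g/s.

91.17 g/s

Branch H total = 0.466×1460 = 680.36 g/s.
ethanol in H = 0.134×680.36 = 91.168 g/s.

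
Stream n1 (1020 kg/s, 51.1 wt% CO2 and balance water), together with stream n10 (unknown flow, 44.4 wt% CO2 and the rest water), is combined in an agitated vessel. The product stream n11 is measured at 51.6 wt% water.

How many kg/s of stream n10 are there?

Let n10 be the unknown flow. Total out = 1020 + n10.
water balance: 498.78 + 0.556·n10 = 0.516·(1020 + n10)
(0.556 − 0.516)·n10 = 0.516×1020 − 498.78 = 27.54
n10 = 27.54 / 0.040 = 688.5 kg/s

688.5 kg/s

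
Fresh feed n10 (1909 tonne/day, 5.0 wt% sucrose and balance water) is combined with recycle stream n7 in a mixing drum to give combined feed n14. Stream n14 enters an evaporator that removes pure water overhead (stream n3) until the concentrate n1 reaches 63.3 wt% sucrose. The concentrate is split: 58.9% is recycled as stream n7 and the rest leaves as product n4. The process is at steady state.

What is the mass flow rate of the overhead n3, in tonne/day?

Overall sucrose balance (none leaves overhead): sucrose in fresh feed = sucrose in product, i.e. 1909×0.050 = (1−0.589)·n1·0.633.
n1 = 95.45/(0.633×0.411) = 366.89 tonne/day.
Recycle n7 = 0.589×366.89 = 216.1 tonne/day.
Combined feed n14 = 1909 + 216.1 = 2125.1 tonne/day.
Overhead n3 = n14 − n1 = 2125.1 − 366.89 = 1758.2 tonne/day.

1758 tonne/day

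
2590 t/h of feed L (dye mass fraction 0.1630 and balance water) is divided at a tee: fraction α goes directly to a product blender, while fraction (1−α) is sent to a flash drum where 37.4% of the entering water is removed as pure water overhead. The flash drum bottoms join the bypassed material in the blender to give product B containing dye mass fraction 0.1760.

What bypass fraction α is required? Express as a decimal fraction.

0.764

All 2590×0.163 = 422.17 t/h of dye reaches B, so B = 422.17/0.176 = 2398.7 t/h and vapour = 191.31 t/h.
The evaporator receives (1−α)·2590 of feed at 0.837 water and removes 0.374 of that water:
0.374×0.837×(1−α)×2590 = 191.31
(1−α) = 191.31/810.77 = 0.2360;  α = 0.7640.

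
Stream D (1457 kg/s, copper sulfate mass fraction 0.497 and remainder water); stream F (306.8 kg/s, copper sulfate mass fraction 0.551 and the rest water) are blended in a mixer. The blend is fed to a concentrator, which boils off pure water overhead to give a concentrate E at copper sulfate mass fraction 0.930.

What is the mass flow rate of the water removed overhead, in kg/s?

803.4 kg/s

copper sulfate entering = 1457×0.497 + 306.8×0.551 = 893.18 kg/s.
All copper sulfate reports to E, so E = 893.18/0.930 = 960.4 kg/s.
Total feed = 1763.8 kg/s; overhead = 1763.8 − 960.4 = 803.4 kg/s.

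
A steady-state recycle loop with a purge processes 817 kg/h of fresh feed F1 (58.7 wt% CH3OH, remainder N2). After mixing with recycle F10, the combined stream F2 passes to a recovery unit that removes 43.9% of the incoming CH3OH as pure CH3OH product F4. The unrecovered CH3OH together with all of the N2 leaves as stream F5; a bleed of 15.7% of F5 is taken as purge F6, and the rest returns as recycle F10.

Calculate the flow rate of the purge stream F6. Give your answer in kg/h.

417.6 kg/h

N2 enters only via F1 and leaves only via the purge: 817×0.413 = 0.157×(N2 in F5), and the recovery unit passes all N2, so N2 in F2 = N2 in F5 = 2149.2 kg/h.
CH3OH in F2: m_A = 817×0.587 + (1−0.157)·(1−0.439)·m_A, so m_A = 479.58/0.5271 = 909.88 kg/h.
F5 = (1−0.439)×909.88 + 2149.2 = 2659.6 kg/h.
Purge F6 = 0.157×2659.6 = 417.56 kg/h.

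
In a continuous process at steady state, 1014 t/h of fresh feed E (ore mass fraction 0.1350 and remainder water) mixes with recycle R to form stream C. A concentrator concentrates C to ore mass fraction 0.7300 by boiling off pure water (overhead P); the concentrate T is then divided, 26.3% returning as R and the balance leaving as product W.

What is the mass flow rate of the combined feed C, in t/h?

1081 t/h

Overall ore balance (none leaves overhead): ore in fresh feed = ore in product, i.e. 1014×0.135 = (1−0.263)·T·0.730.
T = 136.89/(0.730×0.737) = 254.44 t/h.
Recycle R = 0.263×254.44 = 66.917 t/h.
Combined feed C = 1014 + 66.917 = 1080.9 t/h.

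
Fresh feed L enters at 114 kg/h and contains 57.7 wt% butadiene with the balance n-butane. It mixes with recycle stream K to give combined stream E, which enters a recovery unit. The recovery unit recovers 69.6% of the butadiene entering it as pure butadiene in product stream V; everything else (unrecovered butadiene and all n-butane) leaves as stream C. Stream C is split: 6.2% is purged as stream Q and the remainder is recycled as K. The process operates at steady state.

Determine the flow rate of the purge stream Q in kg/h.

n-butane enters only via L and leaves only via the purge: 114×0.423 = 0.062×(n-butane in C), and the recovery unit passes all n-butane, so n-butane in E = n-butane in C = 777.77 kg/h.
butadiene in E: m_A = 114×0.577 + (1−0.062)·(1−0.696)·m_A, so m_A = 65.778/0.7148 = 92.017 kg/h.
C = (1−0.696)×92.017 + 777.77 = 805.75 kg/h.
Purge Q = 0.062×805.75 = 49.956 kg/h.

49.96 kg/h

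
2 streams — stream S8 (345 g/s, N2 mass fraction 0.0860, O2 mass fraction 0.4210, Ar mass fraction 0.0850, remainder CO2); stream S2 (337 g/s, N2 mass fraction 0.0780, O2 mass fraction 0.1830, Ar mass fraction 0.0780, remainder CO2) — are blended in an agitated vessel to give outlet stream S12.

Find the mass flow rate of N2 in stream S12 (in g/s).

55.96 g/s

N2 out = N2 in = 345×0.086 + 337×0.078 = 55.956 g/s.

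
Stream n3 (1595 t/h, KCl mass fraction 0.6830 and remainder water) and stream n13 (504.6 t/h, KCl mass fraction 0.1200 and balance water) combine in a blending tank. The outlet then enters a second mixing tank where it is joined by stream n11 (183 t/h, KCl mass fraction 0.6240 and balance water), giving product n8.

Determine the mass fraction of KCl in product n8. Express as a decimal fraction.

0.5538

Overall, product flow = 2282.6 t/h.
KCl in = 1595×0.683 + 504.6×0.120 + 183×0.624 = 1264.1 t/h.
KCl fraction in n8 = 0.5538.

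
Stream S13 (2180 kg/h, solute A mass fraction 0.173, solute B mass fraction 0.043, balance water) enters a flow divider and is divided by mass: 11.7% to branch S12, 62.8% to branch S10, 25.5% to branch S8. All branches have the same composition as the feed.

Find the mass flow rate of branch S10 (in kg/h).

Branch S10 flow = 0.628×2180 = 1369 kg/h.

1369 kg/h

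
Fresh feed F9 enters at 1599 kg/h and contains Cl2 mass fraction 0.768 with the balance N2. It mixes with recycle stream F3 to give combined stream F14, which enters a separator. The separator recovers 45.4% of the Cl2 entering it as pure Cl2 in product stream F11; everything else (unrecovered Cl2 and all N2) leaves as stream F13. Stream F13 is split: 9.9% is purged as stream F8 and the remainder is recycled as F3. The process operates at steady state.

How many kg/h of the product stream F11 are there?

1097 kg/h

Cl2 in F14: m_A = 1599×0.768 + (1−0.099)·(1−0.454)·m_A, so m_A = 1228/0.5081 = 2417.1 kg/h.
Product F11 = 0.454×2417.1 = 1097.4 kg/h.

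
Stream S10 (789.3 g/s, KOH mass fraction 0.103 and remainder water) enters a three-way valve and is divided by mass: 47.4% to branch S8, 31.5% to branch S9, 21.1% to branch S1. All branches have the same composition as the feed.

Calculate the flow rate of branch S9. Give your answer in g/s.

Branch S9 flow = 0.315×789.3 = 248.63 g/s.

248.6 g/s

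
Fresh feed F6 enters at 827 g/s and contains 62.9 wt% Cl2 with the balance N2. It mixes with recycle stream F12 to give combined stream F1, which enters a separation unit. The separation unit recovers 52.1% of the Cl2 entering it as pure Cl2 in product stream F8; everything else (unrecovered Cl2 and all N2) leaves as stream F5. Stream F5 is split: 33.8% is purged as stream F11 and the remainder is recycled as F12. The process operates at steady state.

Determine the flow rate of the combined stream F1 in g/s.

1669 g/s

N2 enters only via F6 and leaves only via the purge: 827×0.371 = 0.338×(N2 in F5), and the separation unit passes all N2, so N2 in F1 = N2 in F5 = 907.74 g/s.
Cl2 in F1: m_A = 827×0.629 + (1−0.338)·(1−0.521)·m_A, so m_A = 520.18/0.6829 = 761.72 g/s.
F1 = 761.72 + 907.74 = 1669.5 g/s.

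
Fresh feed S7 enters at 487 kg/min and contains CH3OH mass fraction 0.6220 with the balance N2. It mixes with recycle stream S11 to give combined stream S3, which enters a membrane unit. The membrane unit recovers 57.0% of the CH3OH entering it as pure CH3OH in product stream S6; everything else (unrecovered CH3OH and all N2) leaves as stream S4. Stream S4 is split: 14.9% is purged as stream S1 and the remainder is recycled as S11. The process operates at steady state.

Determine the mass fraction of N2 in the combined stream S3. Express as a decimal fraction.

N2 enters only via S7 and leaves only via the purge: 487×0.378 = 0.149×(N2 in S4), and the membrane unit passes all N2, so N2 in S3 = N2 in S4 = 1235.5 kg/min.
CH3OH in S3: m_A = 487×0.622 + (1−0.149)·(1−0.570)·m_A, so m_A = 302.91/0.6341 = 477.73 kg/min.
S3 = 477.73 + 1235.5 = 1713.2 kg/min.
N2 fraction in S3 = 1235.5/1713.2 = 0.7211.

0.7211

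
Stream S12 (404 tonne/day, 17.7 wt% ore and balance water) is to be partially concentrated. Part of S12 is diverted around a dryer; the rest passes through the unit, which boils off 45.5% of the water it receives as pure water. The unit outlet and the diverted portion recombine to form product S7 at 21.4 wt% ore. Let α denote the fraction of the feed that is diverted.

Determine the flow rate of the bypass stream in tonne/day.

217.5 tonne/day

All 404×0.177 = 71.508 tonne/day of ore reaches S7, so S7 = 71.508/0.214 = 334.15 tonne/day and vapour = 69.85 tonne/day.
The evaporator receives (1−α)·404 of feed at 0.823 water and removes 0.455 of that water:
0.455×0.823×(1−α)×404 = 69.85
(1−α) = 69.85/151.28 = 0.4617;  α = 0.5383.
Bypass flow = 0.5383×404 = 217.47 tonne/day.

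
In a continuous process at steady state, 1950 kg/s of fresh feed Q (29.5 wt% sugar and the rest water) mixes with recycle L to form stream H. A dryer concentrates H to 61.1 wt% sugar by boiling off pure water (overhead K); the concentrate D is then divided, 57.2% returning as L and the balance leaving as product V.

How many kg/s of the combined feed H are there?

Overall sugar balance (none leaves overhead): sugar in fresh feed = sugar in product, i.e. 1950×0.295 = (1−0.572)·D·0.611.
D = 575.25/(0.611×0.428) = 2199.7 kg/s.
Recycle L = 0.572×2199.7 = 1258.3 kg/s.
Combined feed H = 1950 + 1258.3 = 3208.3 kg/s.

3208 kg/s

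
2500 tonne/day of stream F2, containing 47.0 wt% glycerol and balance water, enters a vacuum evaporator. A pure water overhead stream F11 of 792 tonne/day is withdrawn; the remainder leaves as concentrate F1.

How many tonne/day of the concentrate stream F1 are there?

1708 tonne/day

Concentrate = 2500 − 792 = 1708 tonne/day.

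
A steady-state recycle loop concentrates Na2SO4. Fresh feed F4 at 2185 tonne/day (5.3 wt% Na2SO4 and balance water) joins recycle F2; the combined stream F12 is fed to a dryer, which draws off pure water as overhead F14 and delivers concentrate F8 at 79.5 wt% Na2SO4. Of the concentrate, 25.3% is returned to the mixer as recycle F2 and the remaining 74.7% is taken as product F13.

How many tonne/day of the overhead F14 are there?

Overall Na2SO4 balance (none leaves overhead): Na2SO4 in fresh feed = Na2SO4 in product, i.e. 2185×0.053 = (1−0.253)·F8·0.795.
F8 = 115.8/(0.795×0.747) = 195 tonne/day.
Recycle F2 = 0.253×195 = 49.336 tonne/day.
Combined feed F12 = 2185 + 49.336 = 2234.3 tonne/day.
Overhead F14 = F12 − F8 = 2234.3 − 195 = 2039.3 tonne/day.

2039 tonne/day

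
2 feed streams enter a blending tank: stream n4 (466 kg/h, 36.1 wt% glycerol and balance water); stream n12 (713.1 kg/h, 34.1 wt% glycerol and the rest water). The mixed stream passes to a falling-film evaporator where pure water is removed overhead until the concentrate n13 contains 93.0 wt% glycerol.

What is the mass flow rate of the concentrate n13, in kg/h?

glycerol entering = 466×0.361 + 713.1×0.341 = 411.39 kg/h.
All glycerol reports to n13, so n13 = 411.39/0.930 = 442.36 kg/h.

442.4 kg/h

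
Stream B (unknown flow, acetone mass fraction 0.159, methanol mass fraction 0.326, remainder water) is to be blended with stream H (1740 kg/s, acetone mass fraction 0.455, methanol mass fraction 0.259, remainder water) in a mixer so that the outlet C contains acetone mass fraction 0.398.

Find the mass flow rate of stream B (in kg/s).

Let B be the unknown flow. Total out = 1740 + B.
acetone balance: 791.7 + 0.159·B = 0.398·(1740 + B)
(0.159 − 0.398)·B = 0.398×1740 − 791.7 = -99.18
B = -99.18 / -0.239 = 414.98 kg/s

415 kg/s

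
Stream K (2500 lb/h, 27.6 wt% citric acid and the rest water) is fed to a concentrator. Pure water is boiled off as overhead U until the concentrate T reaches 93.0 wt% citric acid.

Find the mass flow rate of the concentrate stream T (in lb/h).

741.9 lb/h

citric acid is conserved: 2500×0.276 = 690 lb/h all reports to the concentrate.
Concentrate = 690/(target fraction) = 741.94 lb/h.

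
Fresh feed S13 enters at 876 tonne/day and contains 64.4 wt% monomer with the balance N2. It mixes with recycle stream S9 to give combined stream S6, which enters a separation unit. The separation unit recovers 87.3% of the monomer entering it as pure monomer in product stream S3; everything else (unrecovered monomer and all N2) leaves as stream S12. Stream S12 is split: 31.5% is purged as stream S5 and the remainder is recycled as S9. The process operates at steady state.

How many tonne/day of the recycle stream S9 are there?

N2 enters only via S13 and leaves only via the purge: 876×0.356 = 0.315×(N2 in S12), and the separation unit passes all N2, so N2 in S6 = N2 in S12 = 990.02 tonne/day.
monomer in S6: m_A = 876×0.644 + (1−0.315)·(1−0.873)·m_A, so m_A = 564.14/0.9130 = 617.9 tonne/day.
S12 = (1−0.873)×617.9 + 990.02 = 1068.5 tonne/day.
Recycle S9 = (1−0.315)×1068.5 = 731.92 tonne/day.

731.9 tonne/day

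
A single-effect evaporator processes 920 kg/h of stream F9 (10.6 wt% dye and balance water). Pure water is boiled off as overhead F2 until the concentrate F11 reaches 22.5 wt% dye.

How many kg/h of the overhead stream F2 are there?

486.6 kg/h

dye is conserved: 920×0.106 = 97.52 kg/h all reports to the concentrate.
Concentrate = 97.52/(target fraction) = 433.42 kg/h.
Overhead = 920 − 433.42 = 486.58 kg/h.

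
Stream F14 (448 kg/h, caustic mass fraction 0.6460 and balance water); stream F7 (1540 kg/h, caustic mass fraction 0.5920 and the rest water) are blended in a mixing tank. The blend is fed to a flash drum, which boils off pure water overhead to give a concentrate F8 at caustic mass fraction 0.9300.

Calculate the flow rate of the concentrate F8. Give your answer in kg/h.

1291 kg/h

caustic entering = 448×0.646 + 1540×0.592 = 1201.1 kg/h.
All caustic reports to F8, so F8 = 1201.1/0.930 = 1291.5 kg/h.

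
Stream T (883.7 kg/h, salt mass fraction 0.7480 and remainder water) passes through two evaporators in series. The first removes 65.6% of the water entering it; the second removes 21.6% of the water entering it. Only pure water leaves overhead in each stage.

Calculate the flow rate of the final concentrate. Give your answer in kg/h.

721.1 kg/h

water in feed = 883.7×0.252 = 222.69 kg/h.
After stage 1: water left = (1−0.656)×222.69 = 76.606; stream total = 737.61 kg/h.
After stage 2: water left = (1−0.216)×76.606 = 60.059; final concentrate = 721.07 kg/h.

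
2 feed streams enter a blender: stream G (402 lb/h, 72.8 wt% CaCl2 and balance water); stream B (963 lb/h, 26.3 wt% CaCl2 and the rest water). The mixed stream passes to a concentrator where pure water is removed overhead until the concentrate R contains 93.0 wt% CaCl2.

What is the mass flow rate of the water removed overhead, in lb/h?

CaCl2 entering = 402×0.728 + 963×0.263 = 545.92 lb/h.
All CaCl2 reports to R, so R = 545.92/0.930 = 587.02 lb/h.
Total feed = 1365 lb/h; overhead = 1365 − 587.02 = 777.98 lb/h.

778 lb/h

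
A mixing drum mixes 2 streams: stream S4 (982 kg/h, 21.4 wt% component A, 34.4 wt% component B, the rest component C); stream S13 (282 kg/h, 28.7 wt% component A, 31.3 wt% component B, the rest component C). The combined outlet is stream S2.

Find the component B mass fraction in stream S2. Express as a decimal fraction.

Total flow out = 982 + 282 = 1264 kg/h.
component B in = 982×0.344 + 282×0.313 = 426.07 kg/h.
component B mass fraction in S2 = 426.07/1264 = 0.337.

0.337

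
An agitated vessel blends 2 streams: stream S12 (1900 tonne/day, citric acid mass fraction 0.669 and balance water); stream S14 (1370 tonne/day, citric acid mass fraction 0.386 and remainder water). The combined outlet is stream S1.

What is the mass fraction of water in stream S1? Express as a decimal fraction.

Total flow out = 1900 + 1370 = 3270 tonne/day.
water in = 1900×0.331 + 1370×0.614 = 1470.1 tonne/day.
water mass fraction in S1 = 1470.1/3270 = 0.450.

0.450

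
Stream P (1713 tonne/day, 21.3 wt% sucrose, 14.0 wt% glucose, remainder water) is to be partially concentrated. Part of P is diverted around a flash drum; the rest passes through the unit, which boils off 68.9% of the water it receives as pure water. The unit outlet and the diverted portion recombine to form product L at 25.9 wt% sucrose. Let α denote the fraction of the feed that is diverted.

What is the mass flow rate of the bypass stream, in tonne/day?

1031 tonne/day

All 1713×0.213 = 364.87 tonne/day of sucrose reaches L, so L = 364.87/0.259 = 1408.8 tonne/day and vapour = 304.24 tonne/day.
The evaporator receives (1−α)·1713 of feed at 0.647 water and removes 0.689 of that water:
0.689×0.647×(1−α)×1713 = 304.24
(1−α) = 304.24/763.63 = 0.3984;  α = 0.6016.
Bypass flow = 0.6016×1713 = 1030.5 tonne/day.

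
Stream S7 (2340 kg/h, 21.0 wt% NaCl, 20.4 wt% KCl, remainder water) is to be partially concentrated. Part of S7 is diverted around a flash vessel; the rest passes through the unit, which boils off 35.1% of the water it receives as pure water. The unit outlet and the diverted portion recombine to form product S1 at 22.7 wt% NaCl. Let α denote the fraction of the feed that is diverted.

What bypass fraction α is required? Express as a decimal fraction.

All 2340×0.210 = 491.4 kg/h of NaCl reaches S1, so S1 = 491.4/0.227 = 2164.8 kg/h and vapour = 175.24 kg/h.
The evaporator receives (1−α)·2340 of feed at 0.586 water and removes 0.351 of that water:
0.351×0.586×(1−α)×2340 = 175.24
(1−α) = 175.24/481.31 = 0.3641;  α = 0.6359.

0.636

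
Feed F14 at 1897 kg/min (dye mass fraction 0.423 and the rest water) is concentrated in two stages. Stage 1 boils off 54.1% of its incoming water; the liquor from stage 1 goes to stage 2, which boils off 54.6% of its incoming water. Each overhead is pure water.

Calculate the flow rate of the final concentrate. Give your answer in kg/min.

1031 kg/min

water in feed = 1897×0.577 = 1094.6 kg/min.
After stage 1: water left = (1−0.541)×1094.6 = 502.41; stream total = 1304.8 kg/min.
After stage 2: water left = (1−0.546)×502.41 = 228.09; final concentrate = 1030.5 kg/min.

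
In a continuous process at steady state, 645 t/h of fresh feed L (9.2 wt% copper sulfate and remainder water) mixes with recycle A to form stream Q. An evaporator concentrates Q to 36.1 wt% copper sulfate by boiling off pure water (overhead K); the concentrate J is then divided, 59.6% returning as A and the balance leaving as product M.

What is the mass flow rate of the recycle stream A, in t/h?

Overall copper sulfate balance (none leaves overhead): copper sulfate in fresh feed = copper sulfate in product, i.e. 645×0.092 = (1−0.596)·J·0.361.
J = 59.34/(0.361×0.404) = 406.87 t/h.
Recycle A = 0.596×406.87 = 242.5 t/h.

242.5 t/h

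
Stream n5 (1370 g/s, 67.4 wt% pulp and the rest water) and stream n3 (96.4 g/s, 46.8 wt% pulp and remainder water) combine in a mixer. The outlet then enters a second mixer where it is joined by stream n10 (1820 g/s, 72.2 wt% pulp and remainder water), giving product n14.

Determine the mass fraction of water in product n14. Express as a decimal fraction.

0.305

Overall, product flow = 3286.4 g/s.
water in = 1370×0.326 + 96.4×0.532 + 1820×0.278 = 1003.9 g/s.
water fraction in n14 = 0.305.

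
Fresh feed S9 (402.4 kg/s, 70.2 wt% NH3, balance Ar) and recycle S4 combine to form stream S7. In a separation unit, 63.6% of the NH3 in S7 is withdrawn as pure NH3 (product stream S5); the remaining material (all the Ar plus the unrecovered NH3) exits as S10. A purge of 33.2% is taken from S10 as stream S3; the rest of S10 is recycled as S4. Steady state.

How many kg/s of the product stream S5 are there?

237.4 kg/s

NH3 in S7: m_A = 402.4×0.702 + (1−0.332)·(1−0.636)·m_A, so m_A = 282.48/0.7568 = 373.24 kg/s.
Product S5 = 0.636×373.24 = 237.38 kg/s.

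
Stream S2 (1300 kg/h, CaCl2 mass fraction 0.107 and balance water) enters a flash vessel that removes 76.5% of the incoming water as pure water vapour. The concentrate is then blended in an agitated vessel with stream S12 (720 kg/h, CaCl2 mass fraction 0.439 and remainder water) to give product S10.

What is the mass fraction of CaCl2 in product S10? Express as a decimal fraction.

Vapour removed = 0.765×0.893×1300 = 888.09 kg/h; concentrate = 411.91 kg/h.
CaCl2 reaching the mixer = 139.1 (from concentrate) + 720×0.439 = 455.18 kg/h.
Product flow = 411.91 + 720 = 1131.9 kg/h; CaCl2 fraction = 0.402.

0.402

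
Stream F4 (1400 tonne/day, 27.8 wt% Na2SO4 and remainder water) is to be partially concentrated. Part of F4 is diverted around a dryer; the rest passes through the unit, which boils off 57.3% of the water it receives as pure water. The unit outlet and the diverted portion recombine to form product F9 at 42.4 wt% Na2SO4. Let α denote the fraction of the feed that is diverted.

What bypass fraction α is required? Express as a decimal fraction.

All 1400×0.278 = 389.2 tonne/day of Na2SO4 reaches F9, so F9 = 389.2/0.424 = 917.92 tonne/day and vapour = 482.08 tonne/day.
The evaporator receives (1−α)·1400 of feed at 0.722 water and removes 0.573 of that water:
0.573×0.722×(1−α)×1400 = 482.08
(1−α) = 482.08/579.19 = 0.8323;  α = 0.1677.

0.168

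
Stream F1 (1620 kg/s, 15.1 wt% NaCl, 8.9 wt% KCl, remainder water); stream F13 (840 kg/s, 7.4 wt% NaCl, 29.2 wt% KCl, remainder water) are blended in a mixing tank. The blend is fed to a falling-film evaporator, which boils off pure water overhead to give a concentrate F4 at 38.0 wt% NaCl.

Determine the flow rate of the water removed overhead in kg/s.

NaCl entering = 1620×0.151 + 840×0.074 = 306.78 kg/s.
All NaCl reports to F4, so F4 = 306.78/0.380 = 807.32 kg/s.
Total feed = 2460 kg/s; overhead = 2460 − 807.32 = 1652.7 kg/s.

1653 kg/s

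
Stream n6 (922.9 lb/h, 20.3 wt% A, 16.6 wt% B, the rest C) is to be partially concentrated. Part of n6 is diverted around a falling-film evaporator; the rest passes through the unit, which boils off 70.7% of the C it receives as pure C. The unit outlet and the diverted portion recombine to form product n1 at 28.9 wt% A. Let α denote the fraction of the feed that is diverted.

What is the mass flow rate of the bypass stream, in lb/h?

All 922.9×0.203 = 187.35 lb/h of A reaches n1, so n1 = 187.35/0.289 = 648.27 lb/h and vapour = 274.63 lb/h.
The evaporator receives (1−α)·922.9 of feed at 0.631 C and removes 0.707 of that C:
0.707×0.631×(1−α)×922.9 = 274.63
(1−α) = 274.63/411.72 = 0.6670;  α = 0.3330.
Bypass flow = 0.3330×922.9 = 307.29 lb/h.

307.3 lb/h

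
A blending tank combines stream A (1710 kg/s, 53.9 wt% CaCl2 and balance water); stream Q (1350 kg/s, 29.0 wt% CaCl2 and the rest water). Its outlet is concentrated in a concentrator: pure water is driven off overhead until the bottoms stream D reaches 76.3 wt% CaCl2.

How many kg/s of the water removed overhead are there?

1339 kg/s

CaCl2 entering = 1710×0.539 + 1350×0.290 = 1313.2 kg/s.
All CaCl2 reports to D, so D = 1313.2/0.763 = 1721.1 kg/s.
Total feed = 3060 kg/s; overhead = 3060 − 1721.1 = 1338.9 kg/s.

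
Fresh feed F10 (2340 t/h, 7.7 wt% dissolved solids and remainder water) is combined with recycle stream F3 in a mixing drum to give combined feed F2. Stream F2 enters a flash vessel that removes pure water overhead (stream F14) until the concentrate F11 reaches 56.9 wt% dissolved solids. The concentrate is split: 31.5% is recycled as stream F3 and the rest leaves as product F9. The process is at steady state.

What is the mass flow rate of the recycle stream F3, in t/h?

145.6 t/h

Overall dissolved solids balance (none leaves overhead): dissolved solids in fresh feed = dissolved solids in product, i.e. 2340×0.077 = (1−0.315)·F11·0.569.
F11 = 180.18/(0.569×0.685) = 462.28 t/h.
Recycle F3 = 0.315×462.28 = 145.62 t/h.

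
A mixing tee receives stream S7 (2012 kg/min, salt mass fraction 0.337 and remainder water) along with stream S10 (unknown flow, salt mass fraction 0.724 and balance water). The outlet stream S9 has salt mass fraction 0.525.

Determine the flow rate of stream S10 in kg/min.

1901 kg/min

Let S10 be the unknown flow. Total out = 2012 + S10.
salt balance: 678.04 + 0.724·S10 = 0.525·(2012 + S10)
(0.724 − 0.525)·S10 = 0.525×2012 − 678.04 = 378.26
S10 = 378.26 / 0.199 = 1900.8 kg/min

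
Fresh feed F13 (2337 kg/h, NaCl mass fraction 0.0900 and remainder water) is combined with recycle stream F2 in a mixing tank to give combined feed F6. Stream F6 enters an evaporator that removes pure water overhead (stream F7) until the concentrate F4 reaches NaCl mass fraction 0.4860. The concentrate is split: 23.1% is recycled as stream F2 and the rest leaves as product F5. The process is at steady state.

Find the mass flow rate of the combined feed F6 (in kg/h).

2467 kg/h

Overall NaCl balance (none leaves overhead): NaCl in fresh feed = NaCl in product, i.e. 2337×0.090 = (1−0.231)·F4·0.486.
F4 = 210.33/(0.486×0.769) = 562.78 kg/h.
Recycle F2 = 0.231×562.78 = 130 kg/h.
Combined feed F6 = 2337 + 130 = 2467 kg/h.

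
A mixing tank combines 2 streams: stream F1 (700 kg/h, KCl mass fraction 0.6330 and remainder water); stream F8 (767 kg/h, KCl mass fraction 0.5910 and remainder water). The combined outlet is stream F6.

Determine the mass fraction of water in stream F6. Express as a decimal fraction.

Total flow out = 700 + 767 = 1467 kg/h.
water in = 700×0.367 + 767×0.409 = 570.6 kg/h.
water mass fraction in F6 = 570.6/1467 = 0.3890.

0.3890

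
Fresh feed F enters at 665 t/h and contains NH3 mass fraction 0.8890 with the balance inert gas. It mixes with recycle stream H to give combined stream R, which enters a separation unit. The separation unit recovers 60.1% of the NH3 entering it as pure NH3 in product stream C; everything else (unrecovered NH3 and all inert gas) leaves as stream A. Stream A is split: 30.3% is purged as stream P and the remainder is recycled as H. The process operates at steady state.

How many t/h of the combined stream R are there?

inert gas enters only via F and leaves only via the purge: 665×0.111 = 0.303×(inert gas in A), and the separation unit passes all inert gas, so inert gas in R = inert gas in A = 243.61 t/h.
NH3 in R: m_A = 665×0.889 + (1−0.303)·(1−0.601)·m_A, so m_A = 591.19/0.7219 = 818.93 t/h.
R = 818.93 + 243.61 = 1062.5 t/h.

1063 t/h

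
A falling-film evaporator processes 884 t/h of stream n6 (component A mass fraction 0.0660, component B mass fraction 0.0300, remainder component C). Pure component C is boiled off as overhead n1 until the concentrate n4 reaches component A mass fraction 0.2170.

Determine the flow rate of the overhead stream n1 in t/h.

component A is conserved: 884×0.066 = 58.344 t/h all reports to the concentrate.
Concentrate = 58.344/(target fraction) = 268.87 t/h.
Overhead = 884 − 268.87 = 615.13 t/h.

615.1 t/h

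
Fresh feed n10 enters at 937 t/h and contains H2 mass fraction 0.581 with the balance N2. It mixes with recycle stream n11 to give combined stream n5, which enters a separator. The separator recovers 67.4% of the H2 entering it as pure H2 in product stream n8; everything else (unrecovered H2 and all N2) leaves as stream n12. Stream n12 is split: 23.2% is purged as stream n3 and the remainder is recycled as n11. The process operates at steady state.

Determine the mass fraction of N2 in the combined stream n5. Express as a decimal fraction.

N2 enters only via n10 and leaves only via the purge: 937×0.419 = 0.232×(N2 in n12), and the separator passes all N2, so N2 in n5 = N2 in n12 = 1692.3 t/h.
H2 in n5: m_A = 937×0.581 + (1−0.232)·(1−0.674)·m_A, so m_A = 544.4/0.7496 = 726.22 t/h.
n5 = 726.22 + 1692.3 = 2418.5 t/h.
N2 fraction in n5 = 1692.3/2418.5 = 0.700.

0.700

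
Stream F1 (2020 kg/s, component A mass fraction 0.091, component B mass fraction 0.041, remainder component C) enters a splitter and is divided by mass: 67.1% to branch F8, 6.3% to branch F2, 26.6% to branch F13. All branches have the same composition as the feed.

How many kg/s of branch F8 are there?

1355 kg/s

Branch F8 flow = 0.671×2020 = 1355.4 kg/s.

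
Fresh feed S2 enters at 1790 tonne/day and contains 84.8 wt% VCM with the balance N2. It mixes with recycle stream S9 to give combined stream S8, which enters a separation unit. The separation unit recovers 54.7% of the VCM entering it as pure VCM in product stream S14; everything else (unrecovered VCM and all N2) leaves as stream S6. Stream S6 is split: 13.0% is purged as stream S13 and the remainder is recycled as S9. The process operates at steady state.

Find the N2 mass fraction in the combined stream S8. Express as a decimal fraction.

0.455

N2 enters only via S2 and leaves only via the purge: 1790×0.152 = 0.130×(N2 in S6), and the separation unit passes all N2, so N2 in S8 = N2 in S6 = 2092.9 tonne/day.
VCM in S8: m_A = 1790×0.848 + (1−0.130)·(1−0.547)·m_A, so m_A = 1517.9/0.6059 = 2505.3 tonne/day.
S8 = 2505.3 + 2092.9 = 4598.2 tonne/day.
N2 fraction in S8 = 2092.9/4598.2 = 0.455.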